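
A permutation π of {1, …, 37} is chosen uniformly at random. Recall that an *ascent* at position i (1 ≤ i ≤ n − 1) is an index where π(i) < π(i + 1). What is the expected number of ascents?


Write X = Σ X_I over i = 1, …, 36, with X_I the indicator of one ascent.
There are 36 indicators.
For each fixed i, the pair (π(i), π(i+1)) is a uniformly random ordered pair of distinct values from {1, …, 37}; by symmetry P[π(i) < π(i+1)] = 1/2.
By linearity: E[X] = 36 · (1/2) = (37 − 1) · (1/2) = 18 ≈ 18.00000.

E[X] = 18 = 18.00000.


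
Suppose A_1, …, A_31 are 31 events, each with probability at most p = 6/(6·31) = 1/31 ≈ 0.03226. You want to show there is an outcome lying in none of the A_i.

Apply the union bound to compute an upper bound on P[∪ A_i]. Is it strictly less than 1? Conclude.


Union bound: P[∪_{i=1}^{31} A_i] ≤ Σ_i P[A_i] ≤ 31·p = 31·(1/31) = 1.
Numerically: 1 ≈ 1.00000.
Is 1 < 1? NO.
Since the bound 1 is ≥ 1, the union bound is uninformative here; it does NOT by itself certify existence.

31·p = 1 ≈ 1.00000; existence NOT certified by the union bound.


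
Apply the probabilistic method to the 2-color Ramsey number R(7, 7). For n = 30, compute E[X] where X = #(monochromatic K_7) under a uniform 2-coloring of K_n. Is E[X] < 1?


E[X] = C(30, 7) · 2^{1 − 21} = 2035800 · 2^{−20} = 2035800/1048576.
As a reduced fraction: E[X] = 254475/131072 ≈ 1.941.
Is E[X] < 1? NO.
Since E[X] ≥ 1, the first-moment bound is inconclusive at n = 30; it does NOT by itself certify R(7, 7) > 30.

E[X] = 254475/131072 ≈ 1.941; E[X] ≥ 1; first-moment method inconclusive here.


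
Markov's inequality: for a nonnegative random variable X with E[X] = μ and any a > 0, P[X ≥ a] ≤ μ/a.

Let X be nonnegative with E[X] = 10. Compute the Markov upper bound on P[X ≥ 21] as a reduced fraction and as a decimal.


μ = E[X] = 10, a = 21.
Markov: P[X ≥ 21] ≤ μ/a = (10)/21 = 10/21.
Numerically: ≈ 0.476.
(Since a = 21 > μ = 10.000, the bound 10/21 is < 1 and informative.)

P[X ≥ 21] ≤ 10/21 ≈ 0.476.


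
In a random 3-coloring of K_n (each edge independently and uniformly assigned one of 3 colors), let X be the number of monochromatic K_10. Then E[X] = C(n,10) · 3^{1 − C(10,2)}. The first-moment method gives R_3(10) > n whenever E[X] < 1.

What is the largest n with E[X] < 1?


We need C(n, 10) · 3^{1 − 45} < 1, i.e. C(n, 10) < 3^{45 − 1} = 984770902183611232881.
Check values of n near the boundary:
  n = 568: C(568, 10) = 889446337783744949208; 889446337783744949208 < 984770902183611232881? YES
  n = 569: C(569, 10) = 905357721286137524328; 905357721286137524328 < 984770902183611232881? YES
  n = 570: C(570, 10) = 921524823451961408691; 921524823451961408691 < 984770902183611232881? YES
  n = 571: C(571, 10) = 937951290893172842001; 937951290893172842001 < 984770902183611232881? YES
  n = 572: C(572, 10) = 954640815642161682606; 954640815642161682606 < 984770902183611232881? YES
  n = 573: C(573, 10) = 971597135635805762226; 971597135635805762226 < 984770902183611232881? YES
  n = 574: C(574, 10) = 988824035203816502691; 988824035203816502691 < 984770902183611232881? NO
  n = 575: C(575, 10) = 1006325345561406175305; 1006325345561406175305 < 984770902183611232881? NO
  n = 576: C(576, 10) = 1024104945306307344480; 1024104945306307344480 < 984770902183611232881? NO
The largest n with C(n, 10) < 984770902183611232881 is n = 573 (where E[X] = 35985079097622435638/36472996377170786403 ≈ 0.9866). Hence R_3(10) > 573, i.e. R_3(10) ≥ 574.

Largest n = 573; hence R_3(10) > 573.


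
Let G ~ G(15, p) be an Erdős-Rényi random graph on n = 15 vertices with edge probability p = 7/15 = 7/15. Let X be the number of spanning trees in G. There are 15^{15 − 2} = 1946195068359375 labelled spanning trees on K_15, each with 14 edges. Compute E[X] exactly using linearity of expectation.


K_15 has 15^{15 − 2} = 1946195068359375 labelled spanning trees.
For each such spanning tree H, let X_H = 1 if all 14 edges of H are present in G. Then P[X_H = 1] = p^{14} = (7/15)^{14} = 678223072849/29192926025390625.
By linearity of expectation: E[X] = Σ_H E[X_H] = 1946195068359375 · p^{14} = 1946195068359375 · 678223072849/29192926025390625 = 678223072849/15.
Numerically: E[X] ≈ 4.52e+10.

E[X] = 1946195068359375 · (7/15)^{14} = 678223072849/15 ≈ 4.52e+10.


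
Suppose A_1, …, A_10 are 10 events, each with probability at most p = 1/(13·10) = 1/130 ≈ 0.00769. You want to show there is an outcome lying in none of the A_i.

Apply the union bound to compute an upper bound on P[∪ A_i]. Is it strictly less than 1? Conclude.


Union bound: P[∪_{i=1}^{10} A_i] ≤ Σ_i P[A_i] ≤ 10·p = 10·(1/130) = 1/13.
Numerically: 1/13 ≈ 0.07692.
Is 1/13 < 1? YES.
Since P[∪ A_i] ≤ 1/13 < 1, the complement has P[∩ A_i^c] ≥ 1 − 1/13 = 12/13 > 0, so some outcome avoids every A_i.

10·p = 1/13 ≈ 0.07692; existence CERTIFIED by the union bound.


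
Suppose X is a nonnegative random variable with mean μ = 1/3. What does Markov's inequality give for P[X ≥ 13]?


μ = E[X] = 1/3, a = 13.
Markov: P[X ≥ 13] ≤ μ/a = (1/3)/13 = 1/39.
Numerically: ≈ 0.025641.
(Since a = 13 > μ = 0.333333, the bound 1/39 is < 1 and informative.)

P[X ≥ 13] ≤ 1/39 ≈ 0.025641.


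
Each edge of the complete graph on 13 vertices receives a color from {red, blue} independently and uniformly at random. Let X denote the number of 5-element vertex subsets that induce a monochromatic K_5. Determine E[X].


Let X = Σ_S X_S over the C(13, 5) = 1287 subsets S of size 5, where X_S = 1 if the K_5 on S is monochromatic.
For a fixed S, the K_5 on S has C(5, 2) = 10 edges. P[all 10 edges red] = (1/2)^10, and likewise for blue, so P[monochromatic] = 2·(1/2)^10 = 2^{1 − 10} = 1/512.
By linearity of expectation: E[X] = C(13, 5) · 2^{1 − 10} = 1287 · 1/512 = 1287/512.
Numerically: E[X] ≈ 2.513672.

E[X] = C(13,5)·2^(1−C(5,2)) = 1287/512 ≈ 2.513672.


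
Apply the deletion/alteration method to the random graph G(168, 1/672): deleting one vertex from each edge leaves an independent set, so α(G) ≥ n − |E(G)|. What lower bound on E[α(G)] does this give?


E[|E(G)|] = C(168, 2)·p = 14028 · (1/672) = 167/8.
E[α(G)] ≥ n − E[|E(G)|] = 168 − 167/8 = 1177/8.
Numerically: ≈ 147.1250.
(This is only a lower bound; the true E[α(G)] may be larger.)

E[α(G)] ≥ 1177/8 ≈ 147.1250.


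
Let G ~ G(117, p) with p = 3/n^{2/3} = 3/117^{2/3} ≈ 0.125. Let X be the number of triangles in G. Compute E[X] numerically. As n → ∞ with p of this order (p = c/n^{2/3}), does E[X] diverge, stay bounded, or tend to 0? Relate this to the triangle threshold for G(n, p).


Number of potential triangles: C(117, 3) = 260130.
Each occurs with probability p³ ≈ (0.125)³ ≈ 1.97239e-03.
By linearity: E[X] = C(117, 3)·p³ ≈ 260130 · 1.97239e-03 ≈ 513.077.
Since α = 2/3 < 1, p = c/n^{2/3} ≫ 1/n is above the triangle threshold p ~ 1/n. Asymptotically E[X] ~ (c³/6)·n^{3(1−α)} = (3³/6)·n^{1} → ∞; triangles are abundant w.h.p.

E[X] ≈ 513.077; in regime p = Θ(1/n^{2/3}) E[X] diverges (above the triangle threshold p ~ 1/n).


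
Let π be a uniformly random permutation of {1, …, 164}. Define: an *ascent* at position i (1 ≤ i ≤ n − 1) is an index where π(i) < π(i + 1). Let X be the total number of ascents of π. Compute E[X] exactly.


Write X = Σ X_I over i = 1, …, 163, with X_I the indicator of one ascent.
There are 163 indicators.
For each fixed i, the pair (π(i), π(i+1)) is a uniformly random ordered pair of distinct values from {1, …, 164}; by symmetry P[π(i) < π(i+1)] = 1/2.
By linearity: E[X] = 163 · (1/2) = (164 − 1) · (1/2) = 163/2 ≈ 81.500.

E[X] = 163/2 = 81.500.


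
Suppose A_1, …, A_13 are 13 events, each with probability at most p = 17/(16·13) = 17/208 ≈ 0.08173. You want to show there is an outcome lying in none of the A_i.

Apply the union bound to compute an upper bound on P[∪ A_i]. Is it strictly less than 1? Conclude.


Union bound: P[∪_{i=1}^{13} A_i] ≤ Σ_i P[A_i] ≤ 13·p = 13·(17/208) = 17/16.
Numerically: 17/16 ≈ 1.06250.
Is 17/16 < 1? NO.
Since the bound 17/16 is ≥ 1, the union bound is uninformative here; it does NOT by itself certify existence.

13·p = 17/16 ≈ 1.06250; existence NOT certified by the union bound.


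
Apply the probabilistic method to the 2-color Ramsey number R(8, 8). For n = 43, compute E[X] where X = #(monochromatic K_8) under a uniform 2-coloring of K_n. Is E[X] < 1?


E[X] = C(43, 8) · 2^{1 − 28} = 145008513 · 2^{−27} = 145008513/134217728.
As a reduced fraction: E[X] = 145008513/134217728 ≈ 1.0804.
Is E[X] < 1? NO.
Since E[X] ≥ 1, the first-moment bound is inconclusive at n = 43; it does NOT by itself certify R(8, 8) > 43.

E[X] = 145008513/134217728 ≈ 1.0804; E[X] ≥ 1; first-moment method inconclusive here.


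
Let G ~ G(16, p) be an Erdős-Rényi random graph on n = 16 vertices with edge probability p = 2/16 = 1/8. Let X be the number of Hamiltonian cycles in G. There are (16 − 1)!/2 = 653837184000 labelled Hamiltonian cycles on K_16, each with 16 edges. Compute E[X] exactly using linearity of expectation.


K_16 has (16 − 1)!/2 = 653837184000 labelled Hamiltonian cycles.
For each such Hamiltonian cycle H, let X_H = 1 if all 16 edges of H are present in G. Then P[X_H = 1] = p^{16} = (1/8)^{16} = 1/281474976710656.
Summing the indicators: E[X] = Σ_H E[X_H] = 653837184000 · p^{16} = 653837184000 · 1/281474976710656 = 638512875/274877906944.
Numerically: E[X] ≈ 0.0023229.

E[X] = 653837184000 · (1/8)^{16} = 638512875/274877906944 ≈ 0.0023229.


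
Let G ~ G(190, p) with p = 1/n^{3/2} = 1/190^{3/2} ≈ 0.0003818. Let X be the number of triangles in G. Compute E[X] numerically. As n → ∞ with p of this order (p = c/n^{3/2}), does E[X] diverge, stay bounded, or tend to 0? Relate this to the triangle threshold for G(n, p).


Number of potential triangles: C(190, 3) = 1125180.
Each occurs with probability p³ ≈ (0.0003818)³ ≈ 5.566841e-11.
By linearity: E[X] = C(190, 3)·p³ ≈ 1125180 · 5.566841e-11 ≈ 0.0001.
Since α = 3/2 > 1, p = c/n^{3/2} = o(1/n) is below the triangle threshold p ~ 1/n. Asymptotically E[X] ~ (c³/6)·n^{3(1−α)} = (1³/6)·n^{-1.5} → 0, so by Markov's inequality G has no triangles w.h.p.

E[X] ≈ 0.0001; in regime p = Θ(1/n^{3/2}) E[X] tends to 0 (below the triangle threshold p ~ 1/n).


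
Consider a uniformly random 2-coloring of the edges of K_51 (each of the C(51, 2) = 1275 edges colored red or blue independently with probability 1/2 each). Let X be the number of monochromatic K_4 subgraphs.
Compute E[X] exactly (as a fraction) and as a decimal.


Let X = Σ_S X_S over the C(51, 4) = 249900 subsets S of size 4, where X_S = 1 if the K_4 on S is monochromatic.
For a fixed S, the K_4 on S has C(4, 2) = 6 edges. P[all 6 edges red] = (1/2)^6, and likewise for blue, so P[monochromatic] = 2·(1/2)^6 = 2^{1 − 6} = 1/32.
By linearity of expectation: E[X] = C(51, 4) · 2^{1 − 6} = 249900 · 1/32 = 62475/8.
Numerically: E[X] ≈ 7809.375.

E[X] = C(51,4)·2^(1−C(4,2)) = 62475/8 ≈ 7809.375.


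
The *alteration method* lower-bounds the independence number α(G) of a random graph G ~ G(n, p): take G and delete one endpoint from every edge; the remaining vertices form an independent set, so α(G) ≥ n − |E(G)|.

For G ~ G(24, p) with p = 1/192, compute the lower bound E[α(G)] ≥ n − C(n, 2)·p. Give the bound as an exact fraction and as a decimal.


E[|E(G)|] = C(24, 2)·p = 276 · (1/192) = 23/16.
E[α(G)] ≥ n − E[|E(G)|] = 24 − 23/16 = 361/16.
Numerically: ≈ 22.562500.
(This is only a lower bound; the true E[α(G)] may be larger.)

E[α(G)] ≥ 361/16 ≈ 22.562500.


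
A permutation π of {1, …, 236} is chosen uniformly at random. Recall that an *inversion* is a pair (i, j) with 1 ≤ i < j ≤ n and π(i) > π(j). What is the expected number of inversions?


Write X = Σ X_I over the C(236, 2) = 27730 pairs i < j, with X_I the indicator of one inversion.
There are 27730 indicators.
For each fixed pair i < j, the values π(i) and π(j) are two distinct elements of {1, …, 236} in uniformly random order; by symmetry P[π(i) > π(j)] = 1/2.
By linearity: E[X] = 27730 · (1/2) = C(236, 2) · (1/2) = 27730/2 = 13865 ≈ 13865.000.

E[X] = 13865 = 13865.000.


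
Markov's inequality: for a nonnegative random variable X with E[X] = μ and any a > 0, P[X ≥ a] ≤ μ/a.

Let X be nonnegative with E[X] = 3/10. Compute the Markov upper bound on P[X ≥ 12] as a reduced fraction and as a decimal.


μ = E[X] = 3/10, a = 12.
Markov: P[X ≥ 12] ≤ μ/a = (3/10)/12 = 1/40.
Numerically: ≈ 0.025.
(Since a = 12 > μ = 0.300, the bound 1/40 is < 1 and informative.)

P[X ≥ 12] ≤ 1/40 ≈ 0.025.


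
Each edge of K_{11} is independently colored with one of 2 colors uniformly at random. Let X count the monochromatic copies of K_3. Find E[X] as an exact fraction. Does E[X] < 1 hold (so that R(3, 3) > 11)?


E[X] = C(11, 3) · 2^{1 − 3} = 165 · 2^{−2} = 165/4.
As a reduced fraction: E[X] = 165/4 ≈ 41.250.
Is E[X] < 1? NO.
Since E[X] ≥ 1, the first-moment bound is inconclusive at n = 11; it does NOT by itself certify R(3, 3) > 11.

E[X] = 165/4 ≈ 41.250; E[X] ≥ 1; first-moment method inconclusive here.


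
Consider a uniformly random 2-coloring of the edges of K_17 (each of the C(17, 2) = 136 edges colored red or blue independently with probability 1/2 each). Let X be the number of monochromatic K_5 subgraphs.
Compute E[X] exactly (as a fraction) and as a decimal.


Let X = Σ_S X_S over the C(17, 5) = 6188 subsets S of size 5, where X_S = 1 if the K_5 on S is monochromatic.
For a fixed S, the K_5 on S has C(5, 2) = 10 edges. P[all 10 edges red] = (1/2)^10, and likewise for blue, so P[monochromatic] = 2·(1/2)^10 = 2^{1 − 10} = 1/512.
By linearity: E[X] = C(17, 5) · 2^{1 − 10} = 6188 · 1/512 = 1547/128.
Numerically: E[X] ≈ 12.086.

E[X] = C(17,5)·2^(1−C(5,2)) = 1547/128 ≈ 12.086.


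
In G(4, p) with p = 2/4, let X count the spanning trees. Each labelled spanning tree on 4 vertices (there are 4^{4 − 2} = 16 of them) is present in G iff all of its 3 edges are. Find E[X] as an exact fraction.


K_4 has 4^{4 − 2} = 16 labelled spanning trees.
For each such spanning tree H, let X_H = 1 if all 3 edges of H are present in G. Then P[X_H = 1] = p^{3} = (1/2)^{3} = 1/8.
By linearity of expectation: E[X] = Σ_H E[X_H] = 16 · p^{3} = 16 · 1/8 = 2.
Numerically: E[X] ≈ 2.

E[X] = 16 · (1/2)^{3} = 2 ≈ 2.


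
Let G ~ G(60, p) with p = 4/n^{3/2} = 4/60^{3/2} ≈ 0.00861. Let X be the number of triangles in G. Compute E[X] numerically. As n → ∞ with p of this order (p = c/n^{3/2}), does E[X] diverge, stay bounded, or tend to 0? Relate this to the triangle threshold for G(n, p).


Number of potential triangles: C(60, 3) = 34220.
Each occurs with probability p³ ≈ (0.00861)³ ≈ 6.37528e-07.
By linearity: E[X] = C(60, 3)·p³ ≈ 34220 · 6.37528e-07 ≈ 0.022.
Since α = 3/2 > 1, p = c/n^{3/2} = o(1/n) is below the triangle threshold p ~ 1/n. Asymptotically E[X] ~ (c³/6)·n^{3(1−α)} = (4³/6)·n^{-1.5} → 0, so by Markov's inequality G has no triangles w.h.p.

E[X] ≈ 0.022; in regime p = Θ(1/n^{3/2}) E[X] tends to 0 (below the triangle threshold p ~ 1/n).


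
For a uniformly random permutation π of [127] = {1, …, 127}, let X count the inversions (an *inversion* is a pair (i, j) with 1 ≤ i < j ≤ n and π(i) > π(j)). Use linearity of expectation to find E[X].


Write X = Σ X_I over the C(127, 2) = 8001 pairs i < j, with X_I the indicator of one inversion.
There are 8001 indicators.
For each fixed pair i < j, the values π(i) and π(j) are two distinct elements of {1, …, 127} in uniformly random order; by symmetry P[π(i) > π(j)] = 1/2.
By linearity: E[X] = 8001 · (1/2) = C(127, 2) · (1/2) = 8001/2 = 8001/2 ≈ 4000.500.

E[X] = 8001/2 = 4000.500.


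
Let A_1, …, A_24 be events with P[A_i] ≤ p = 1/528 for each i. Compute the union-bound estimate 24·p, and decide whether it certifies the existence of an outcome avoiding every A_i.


Union bound: P[∪_{i=1}^{24} A_i] ≤ Σ_i P[A_i] ≤ 24·p = 24·(1/528) = 1/22.
Numerically: 1/22 ≈ 0.0455.
Is 1/22 < 1? YES.
Since P[∪ A_i] ≤ 1/22 < 1, the complement has P[∩ A_i^c] ≥ 1 − 1/22 = 21/22 > 0, so some outcome avoids every A_i.

24·p = 1/22 ≈ 0.0455; existence CERTIFIED by the union bound.


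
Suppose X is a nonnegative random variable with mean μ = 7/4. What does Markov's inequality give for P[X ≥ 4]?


μ = E[X] = 7/4, a = 4.
Markov: P[X ≥ 4] ≤ μ/a = (7/4)/4 = 7/16.
Numerically: ≈ 0.438.
(Since a = 4 > μ = 1.750, the bound 7/16 is < 1 and informative.)

P[X ≥ 4] ≤ 7/16 ≈ 0.438.


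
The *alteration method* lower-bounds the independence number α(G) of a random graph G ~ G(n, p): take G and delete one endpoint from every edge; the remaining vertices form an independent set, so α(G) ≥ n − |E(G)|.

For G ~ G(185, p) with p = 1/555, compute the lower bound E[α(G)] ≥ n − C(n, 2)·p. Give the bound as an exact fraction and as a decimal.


E[|E(G)|] = C(185, 2)·p = 17020 · (1/555) = 92/3.
E[α(G)] ≥ n − E[|E(G)|] = 185 − 92/3 = 463/3.
Numerically: ≈ 154.33333.
(This is only a lower bound; the true E[α(G)] may be larger.)

E[α(G)] ≥ 463/3 ≈ 154.33333.


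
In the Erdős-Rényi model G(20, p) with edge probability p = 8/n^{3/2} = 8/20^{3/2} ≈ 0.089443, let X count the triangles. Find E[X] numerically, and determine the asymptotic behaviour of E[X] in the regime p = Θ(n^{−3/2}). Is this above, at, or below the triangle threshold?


Number of potential triangles: C(20, 3) = 1140.
Each occurs with probability p³ ≈ (0.089443)³ ≈ 7.1554175e-04.
By linearity: E[X] = C(20, 3)·p³ ≈ 1140 · 7.1554175e-04 ≈ 0.81572.
Since α = 3/2 > 1, p = c/n^{3/2} = o(1/n) is below the triangle threshold p ~ 1/n. Asymptotically E[X] ~ (c³/6)·n^{3(1−α)} = (8³/6)·n^{-1.5} → 0, so by Markov's inequality G has no triangles w.h.p.

E[X] ≈ 0.81572; in regime p = Θ(1/n^{3/2}) E[X] tends to 0 (below the triangle threshold p ~ 1/n).


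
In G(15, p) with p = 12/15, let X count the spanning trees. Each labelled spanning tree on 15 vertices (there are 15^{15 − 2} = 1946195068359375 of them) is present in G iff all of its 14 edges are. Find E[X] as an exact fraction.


K_15 has 15^{15 − 2} = 1946195068359375 labelled spanning trees.
For each such spanning tree H, let X_H = 1 if all 14 edges of H are present in G. Then P[X_H = 1] = p^{14} = (4/5)^{14} = 268435456/6103515625.
By linearity of expectation: E[X] = Σ_H E[X_H] = 1946195068359375 · p^{14} = 1946195068359375 · 268435456/6103515625 = 427972821516288/5.
Numerically: E[X] ≈ 8.5595e+13.

E[X] = 1946195068359375 · (4/5)^{14} = 427972821516288/5 ≈ 8.5595e+13.


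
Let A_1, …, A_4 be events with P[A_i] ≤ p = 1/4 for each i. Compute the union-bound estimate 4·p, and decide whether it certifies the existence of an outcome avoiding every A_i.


Union bound: P[∪_{i=1}^{4} A_i] ≤ Σ_i P[A_i] ≤ 4·p = 4·(1/4) = 1.
Numerically: 1 ≈ 1.000.
Is 1 < 1? NO.
Since the bound 1 is ≥ 1, the union bound is uninformative here; it does NOT by itself certify existence.

4·p = 1 ≈ 1.000; existence NOT certified by the union bound.


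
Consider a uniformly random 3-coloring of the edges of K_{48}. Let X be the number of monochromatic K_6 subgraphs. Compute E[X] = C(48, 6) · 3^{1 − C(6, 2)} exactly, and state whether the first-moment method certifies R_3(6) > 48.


E[X] = C(48, 6) · 3^{1 − 15} = 12271512 · 3^{−14} = 12271512/4782969.
As a reduced fraction: E[X] = 4090504/1594323 ≈ 2.56567.
Is E[X] < 1? NO.
Since E[X] ≥ 1, the first-moment bound is inconclusive at n = 48; it does NOT by itself certify R_3(6) > 48.

E[X] = 4090504/1594323 ≈ 2.56567; E[X] ≥ 1; first-moment method inconclusive here.


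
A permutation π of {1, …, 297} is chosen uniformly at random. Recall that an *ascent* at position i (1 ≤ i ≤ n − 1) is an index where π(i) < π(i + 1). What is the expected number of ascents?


Write X = Σ X_I over i = 1, …, 296, with X_I the indicator of one ascent.
There are 296 indicators.
For each fixed i, the pair (π(i), π(i+1)) is a uniformly random ordered pair of distinct values from {1, …, 297}; by symmetry P[π(i) < π(i+1)] = 1/2.
By linearity: E[X] = 296 · (1/2) = (297 − 1) · (1/2) = 148 ≈ 148.000000.

E[X] = 148 = 148.000000.


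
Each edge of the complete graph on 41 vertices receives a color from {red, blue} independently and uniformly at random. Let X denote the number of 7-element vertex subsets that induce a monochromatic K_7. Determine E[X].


Let X = Σ_S X_S over the C(41, 7) = 22481940 subsets S of size 7, where X_S = 1 if the K_7 on S is monochromatic.
For a fixed S, the K_7 on S has C(7, 2) = 21 edges. P[all 21 edges red] = (1/2)^21, and likewise for blue, so P[monochromatic] = 2·(1/2)^21 = 2^{1 − 21} = 1/1048576.
By linearity of expectation: E[X] = C(41, 7) · 2^{1 − 21} = 22481940 · 1/1048576 = 5620485/262144.
Numerically: E[X] ≈ 21.4404.

E[X] = C(41,7)·2^(1−C(7,2)) = 5620485/262144 ≈ 21.4404.


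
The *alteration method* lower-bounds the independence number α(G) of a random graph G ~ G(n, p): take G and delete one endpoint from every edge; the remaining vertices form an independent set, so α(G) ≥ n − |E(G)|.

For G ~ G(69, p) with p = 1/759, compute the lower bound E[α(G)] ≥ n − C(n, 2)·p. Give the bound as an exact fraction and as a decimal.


E[|E(G)|] = C(69, 2)·p = 2346 · (1/759) = 34/11.
E[α(G)] ≥ n − E[|E(G)|] = 69 − 34/11 = 725/11.
Numerically: ≈ 65.909.
(This is only a lower bound; the true E[α(G)] may be larger.)

E[α(G)] ≥ 725/11 ≈ 65.909.


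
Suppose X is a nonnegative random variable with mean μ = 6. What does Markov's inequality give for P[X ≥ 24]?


μ = E[X] = 6, a = 24.
Markov: P[X ≥ 24] ≤ μ/a = (6)/24 = 1/4.
Numerically: ≈ 0.2500.
(Since a = 24 > μ = 6.0000, the bound 1/4 is < 1 and informative.)

P[X ≥ 24] ≤ 1/4 ≈ 0.2500.


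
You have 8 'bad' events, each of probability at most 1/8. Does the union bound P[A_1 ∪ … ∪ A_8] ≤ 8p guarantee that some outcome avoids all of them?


Union bound: P[∪_{i=1}^{8} A_i] ≤ Σ_i P[A_i] ≤ 8·p = 8·(1/8) = 1.
Numerically: 1 ≈ 1.000000.
Is 1 < 1? NO.
Since the bound 1 is ≥ 1, the union bound is uninformative here; it does NOT by itself certify existence.

8·p = 1 ≈ 1.000000; existence NOT certified by the union bound.


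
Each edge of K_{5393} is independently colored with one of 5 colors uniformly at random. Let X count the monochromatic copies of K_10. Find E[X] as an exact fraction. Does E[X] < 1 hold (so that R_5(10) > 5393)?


E[X] = C(5393, 10) · 5^{1 − 45} = 5687418968154238267170642278008 · 5^{−44} = 5687418968154238267170642278008/5684341886080801486968994140625.
As a reduced fraction: E[X] = 5687418968154238267170642278008/5684341886080801486968994140625 ≈ 1.000541.
Is E[X] < 1? NO.
Since E[X] ≥ 1, the first-moment bound is inconclusive at n = 5393; it does NOT by itself certify R_5(10) > 5393.

E[X] = 5687418968154238267170642278008/5684341886080801486968994140625 ≈ 1.000541; E[X] ≥ 1; first-moment method inconclusive here.


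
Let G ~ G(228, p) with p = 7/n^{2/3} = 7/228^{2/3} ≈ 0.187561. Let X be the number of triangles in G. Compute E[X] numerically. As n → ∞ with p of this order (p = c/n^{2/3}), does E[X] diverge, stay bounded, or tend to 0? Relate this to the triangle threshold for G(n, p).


Number of potential triangles: C(228, 3) = 1949476.
Each occurs with probability p³ ≈ (0.187561)³ ≈ 6.59818406e-03.
By linearity: E[X] = C(228, 3)·p³ ≈ 1949476 · 6.59818406e-03 ≈ 12863.001462.
Since α = 2/3 < 1, p = c/n^{2/3} ≫ 1/n is above the triangle threshold p ~ 1/n. Asymptotically E[X] ~ (c³/6)·n^{3(1−α)} = (7³/6)·n^{1} → ∞; triangles are abundant w.h.p.

E[X] ≈ 12863.001462; in regime p = Θ(1/n^{2/3}) E[X] diverges (above the triangle threshold p ~ 1/n).


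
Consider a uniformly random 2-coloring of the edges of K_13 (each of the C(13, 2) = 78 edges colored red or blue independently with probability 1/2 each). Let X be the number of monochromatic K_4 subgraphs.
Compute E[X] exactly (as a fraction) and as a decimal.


Let X = Σ_S X_S over the C(13, 4) = 715 subsets S of size 4, where X_S = 1 if the K_4 on S is monochromatic.
For a fixed S, the K_4 on S has C(4, 2) = 6 edges. P[all 6 edges red] = (1/2)^6, and likewise for blue, so P[monochromatic] = 2·(1/2)^6 = 2^{1 − 6} = 1/32.
By linearity of expectation: E[X] = C(13, 4) · 2^{1 − 6} = 715 · 1/32 = 715/32.
Numerically: E[X] ≈ 22.344.

E[X] = C(13,4)·2^(1−C(4,2)) = 715/32 ≈ 22.344.


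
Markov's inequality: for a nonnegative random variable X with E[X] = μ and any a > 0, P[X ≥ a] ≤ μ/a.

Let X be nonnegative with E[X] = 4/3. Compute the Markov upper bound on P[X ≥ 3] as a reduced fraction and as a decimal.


μ = E[X] = 4/3, a = 3.
Markov: P[X ≥ 3] ≤ μ/a = (4/3)/3 = 4/9.
Numerically: ≈ 0.444444.
(Since a = 3 > μ = 1.333333, the bound 4/9 is < 1 and informative.)

P[X ≥ 3] ≤ 4/9 ≈ 0.444444.


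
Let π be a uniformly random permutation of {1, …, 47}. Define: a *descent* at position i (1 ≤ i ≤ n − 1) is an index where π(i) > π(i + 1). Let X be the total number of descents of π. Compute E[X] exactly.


Write X = Σ X_I over i = 1, …, 46, with X_I the indicator of one descent.
There are 46 indicators.
For each fixed i, the pair (π(i), π(i+1)) is a uniformly random ordered pair of distinct values from {1, …, 47}; by symmetry P[π(i) > π(i+1)] = 1/2.
By linearity: E[X] = 46 · (1/2) = (47 − 1) · (1/2) = 23 ≈ 23.00000.

E[X] = 23 = 23.00000.


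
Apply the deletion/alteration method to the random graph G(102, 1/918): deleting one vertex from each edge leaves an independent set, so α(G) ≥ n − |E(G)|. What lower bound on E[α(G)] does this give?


E[|E(G)|] = C(102, 2)·p = 5151 · (1/918) = 101/18.
E[α(G)] ≥ n − E[|E(G)|] = 102 − 101/18 = 1735/18.
Numerically: ≈ 96.3889.
(This is only a lower bound; the true E[α(G)] may be larger.)

E[α(G)] ≥ 1735/18 ≈ 96.3889.


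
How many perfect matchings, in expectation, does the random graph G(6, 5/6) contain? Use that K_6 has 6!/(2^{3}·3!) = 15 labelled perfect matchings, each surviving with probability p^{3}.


K_6 has 6!/(2^{3}·3!) = 15 labelled perfect matchings.
For each such perfect matching H, let X_H = 1 if all 3 edges of H are present in G. Then P[X_H = 1] = p^{3} = (5/6)^{3} = 125/216.
By linearity: E[X] = Σ_H E[X_H] = 15 · p^{3} = 15 · 125/216 = 625/72.
Numerically: E[X] ≈ 8.68.

E[X] = 15 · (5/6)^{3} = 625/72 ≈ 8.68.


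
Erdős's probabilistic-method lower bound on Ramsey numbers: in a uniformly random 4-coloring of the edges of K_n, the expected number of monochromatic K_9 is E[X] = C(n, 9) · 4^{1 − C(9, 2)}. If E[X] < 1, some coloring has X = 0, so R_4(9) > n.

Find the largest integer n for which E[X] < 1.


We need C(n, 9) · 4^{1 − 36} < 1, i.e. C(n, 9) < 4^{36 − 1} = 1180591620717411303424.
Check values of n near the boundary:
  n = 911: C(911, 9) = 1144686900492291197405; 1144686900492291197405 < 1180591620717411303424? YES
  n = 912: C(912, 9) = 1156095740032081475120; 1156095740032081475120 < 1180591620717411303424? YES
  n = 913: C(913, 9) = 1167605542753639808390; 1167605542753639808390 < 1180591620717411303424? YES
  n = 914: C(914, 9) = 1179217089587653905932; 1179217089587653905932 < 1180591620717411303424? YES
  n = 915: C(915, 9) = 1190931166636537885130; 1190931166636537885130 < 1180591620717411303424? NO
  n = 916: C(916, 9) = 1202748565202942340440; 1202748565202942340440 < 1180591620717411303424? NO
  n = 917: C(917, 9) = 1214670081818390006810; 1214670081818390006810 < 1180591620717411303424? NO
The largest n with C(n, 9) < 1180591620717411303424 is n = 914 (where E[X] = 294804272396913476483/295147905179352825856 ≈ 0.9988). Hence R_4(9) > 914, i.e. R_4(9) ≥ 915.

Largest n = 914; hence R_4(9) > 914.


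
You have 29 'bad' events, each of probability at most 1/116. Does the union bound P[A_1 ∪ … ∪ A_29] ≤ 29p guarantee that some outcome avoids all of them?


Union bound: P[∪_{i=1}^{29} A_i] ≤ Σ_i P[A_i] ≤ 29·p = 29·(1/116) = 1/4.
Numerically: 1/4 ≈ 0.2500.
Is 1/4 < 1? YES.
Since P[∪ A_i] ≤ 1/4 < 1, the complement has P[∩ A_i^c] ≥ 1 − 1/4 = 3/4 > 0, so some outcome avoids every A_i.

29·p = 1/4 ≈ 0.2500; existence CERTIFIED by the union bound.


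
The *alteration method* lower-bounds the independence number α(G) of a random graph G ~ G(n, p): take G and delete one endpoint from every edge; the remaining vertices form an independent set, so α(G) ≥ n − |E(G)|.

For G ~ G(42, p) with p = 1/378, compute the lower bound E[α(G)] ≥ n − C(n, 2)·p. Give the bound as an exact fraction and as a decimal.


E[|E(G)|] = C(42, 2)·p = 861 · (1/378) = 41/18.
E[α(G)] ≥ n − E[|E(G)|] = 42 − 41/18 = 715/18.
Numerically: ≈ 39.722222.
(This is only a lower bound; the true E[α(G)] may be larger.)

E[α(G)] ≥ 715/18 ≈ 39.722222.


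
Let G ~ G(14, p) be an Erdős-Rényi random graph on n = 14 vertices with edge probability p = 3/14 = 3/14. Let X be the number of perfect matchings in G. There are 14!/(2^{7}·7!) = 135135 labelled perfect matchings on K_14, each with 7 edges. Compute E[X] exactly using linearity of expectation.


K_14 has 14!/(2^{7}·7!) = 135135 labelled perfect matchings.
For each such perfect matching H, let X_H = 1 if all 7 edges of H are present in G. Then P[X_H = 1] = p^{7} = (3/14)^{7} = 2187/105413504.
Summing the indicators: E[X] = Σ_H E[X_H] = 135135 · p^{7} = 135135 · 2187/105413504 = 42220035/15059072.
Numerically: E[X] ≈ 2.80363.

E[X] = 135135 · (3/14)^{7} = 42220035/15059072 ≈ 2.80363.


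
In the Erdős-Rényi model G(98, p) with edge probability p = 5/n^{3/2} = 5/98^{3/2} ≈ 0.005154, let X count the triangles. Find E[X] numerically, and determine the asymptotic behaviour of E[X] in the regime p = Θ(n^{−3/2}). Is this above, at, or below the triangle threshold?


Number of potential triangles: C(98, 3) = 152096.
Each occurs with probability p³ ≈ (0.005154)³ ≈ 1.368966e-07.
By linearity: E[X] = C(98, 3)·p³ ≈ 152096 · 1.368966e-07 ≈ 0.0208.
Since α = 3/2 > 1, p = c/n^{3/2} = o(1/n) is below the triangle threshold p ~ 1/n. Asymptotically E[X] ~ (c³/6)·n^{3(1−α)} = (5³/6)·n^{-1.5} → 0, so by Markov's inequality G has no triangles w.h.p.

E[X] ≈ 0.0208; in regime p = Θ(1/n^{3/2}) E[X] tends to 0 (below the triangle threshold p ~ 1/n).


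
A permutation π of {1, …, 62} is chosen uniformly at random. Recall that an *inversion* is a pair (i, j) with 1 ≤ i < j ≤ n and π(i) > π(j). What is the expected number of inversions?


Write X = Σ X_I over the C(62, 2) = 1891 pairs i < j, with X_I the indicator of one inversion.
There are 1891 indicators.
For each fixed pair i < j, the values π(i) and π(j) are two distinct elements of {1, …, 62} in uniformly random order; by symmetry P[π(i) > π(j)] = 1/2.
By linearity: E[X] = 1891 · (1/2) = C(62, 2) · (1/2) = 1891/2 = 1891/2 ≈ 945.500000.

E[X] = 1891/2 = 945.500000.


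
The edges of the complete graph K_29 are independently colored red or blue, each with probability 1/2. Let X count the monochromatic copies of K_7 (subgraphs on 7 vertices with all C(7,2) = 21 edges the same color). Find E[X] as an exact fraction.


Let X = Σ_S X_S over the C(29, 7) = 1560780 subsets S of size 7, where X_S = 1 if the K_7 on S is monochromatic.
For a fixed S, the K_7 on S has C(7, 2) = 21 edges. P[all 21 edges red] = (1/2)^21, and likewise for blue, so P[monochromatic] = 2·(1/2)^21 = 2^{1 − 21} = 1/1048576.
By linearity of expectation: E[X] = C(29, 7) · 2^{1 − 21} = 1560780 · 1/1048576 = 390195/262144.
Numerically: E[X] ≈ 1.488476.

E[X] = C(29,7)·2^(1−C(7,2)) = 390195/262144 ≈ 1.488476.


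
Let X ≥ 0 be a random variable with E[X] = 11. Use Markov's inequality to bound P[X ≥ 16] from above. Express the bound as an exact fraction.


μ = E[X] = 11, a = 16.
Markov: P[X ≥ 16] ≤ μ/a = (11)/16 = 11/16.
Numerically: ≈ 0.68750.
(Since a = 16 > μ = 11.00000, the bound 11/16 is < 1 and informative.)

P[X ≥ 16] ≤ 11/16 ≈ 0.68750.


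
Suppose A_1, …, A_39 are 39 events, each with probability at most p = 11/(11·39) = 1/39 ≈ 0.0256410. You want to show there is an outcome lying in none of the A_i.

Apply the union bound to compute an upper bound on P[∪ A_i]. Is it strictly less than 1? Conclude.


Union bound: P[∪_{i=1}^{39} A_i] ≤ Σ_i P[A_i] ≤ 39·p = 39·(1/39) = 1.
Numerically: 1 ≈ 1.0000000.
Is 1 < 1? NO.
Since the bound 1 is ≥ 1, the union bound is uninformative here; it does NOT by itself certify existence.

39·p = 1 ≈ 1.0000000; existence NOT certified by the union bound.


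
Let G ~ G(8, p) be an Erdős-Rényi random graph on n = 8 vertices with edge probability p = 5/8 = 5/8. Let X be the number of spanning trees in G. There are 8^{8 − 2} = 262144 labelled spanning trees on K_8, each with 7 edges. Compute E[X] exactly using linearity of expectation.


K_8 has 8^{8 − 2} = 262144 labelled spanning trees.
For each such spanning tree H, let X_H = 1 if all 7 edges of H are present in G. Then P[X_H = 1] = p^{7} = (5/8)^{7} = 78125/2097152.
By linearity: E[X] = Σ_H E[X_H] = 262144 · p^{7} = 262144 · 78125/2097152 = 78125/8.
Numerically: E[X] ≈ 9.77e+03.

E[X] = 262144 · (5/8)^{7} = 78125/8 ≈ 9.77e+03.


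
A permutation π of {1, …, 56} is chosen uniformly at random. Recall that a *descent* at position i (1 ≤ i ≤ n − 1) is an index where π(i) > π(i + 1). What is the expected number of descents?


Write X = Σ X_I over i = 1, …, 55, with X_I the indicator of one descent.
There are 55 indicators.
For each fixed i, the pair (π(i), π(i+1)) is a uniformly random ordered pair of distinct values from {1, …, 56}; by symmetry P[π(i) > π(i+1)] = 1/2.
By linearity: E[X] = 55 · (1/2) = (56 − 1) · (1/2) = 55/2 ≈ 27.500.

E[X] = 55/2 = 27.500.


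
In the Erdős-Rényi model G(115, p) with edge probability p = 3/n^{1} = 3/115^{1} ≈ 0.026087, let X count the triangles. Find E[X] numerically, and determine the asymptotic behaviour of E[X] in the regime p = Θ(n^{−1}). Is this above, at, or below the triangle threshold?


Number of potential triangles: C(115, 3) = 246905.
Each occurs with probability p³ ≈ (0.026087)³ ≈ 1.77529383e-05.
By linearity: E[X] = C(115, 3)·p³ ≈ 246905 · 1.77529383e-05 ≈ 4.383289.
Here α = 1, so p = 3/n is exactly at the triangle threshold p ~ 1/n. Asymptotically E[X] → c³/6 = 3³/6 = 9/2 ≈ 4.500000, a bounded constant. In this regime the triangle count is asymptotically Poisson(c³/6).

E[X] ≈ 4.383289; in regime p = Θ(1/n^{1}) E[X] stays bounded (at the triangle threshold p ~ 1/n).


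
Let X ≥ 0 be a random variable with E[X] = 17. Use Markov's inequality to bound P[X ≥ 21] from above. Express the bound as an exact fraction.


μ = E[X] = 17, a = 21.
Markov: P[X ≥ 21] ≤ μ/a = (17)/21 = 17/21.
Numerically: ≈ 0.809524.
(Since a = 21 > μ = 17.000000, the bound 17/21 is < 1 and informative.)

P[X ≥ 21] ≤ 17/21 ≈ 0.809524.


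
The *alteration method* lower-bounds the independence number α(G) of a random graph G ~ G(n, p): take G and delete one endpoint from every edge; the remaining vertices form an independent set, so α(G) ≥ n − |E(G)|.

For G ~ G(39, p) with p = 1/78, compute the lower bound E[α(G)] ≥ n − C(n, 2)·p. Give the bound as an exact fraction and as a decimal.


E[|E(G)|] = C(39, 2)·p = 741 · (1/78) = 19/2.
E[α(G)] ≥ n − E[|E(G)|] = 39 − 19/2 = 59/2.
Numerically: ≈ 29.5000.
(This is only a lower bound; the true E[α(G)] may be larger.)

E[α(G)] ≥ 59/2 ≈ 29.5000.


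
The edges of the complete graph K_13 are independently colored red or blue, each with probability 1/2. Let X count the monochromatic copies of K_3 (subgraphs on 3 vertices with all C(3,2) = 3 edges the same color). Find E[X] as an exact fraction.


Let X = Σ_S X_S over the C(13, 3) = 286 subsets S of size 3, where X_S = 1 if the K_3 on S is monochromatic.
For a fixed S, the K_3 on S has C(3, 2) = 3 edges. P[all 3 edges red] = (1/2)^3, and likewise for blue, so P[monochromatic] = 2·(1/2)^3 = 2^{1 − 3} = 1/4.
Summing: E[X] = C(13, 3) · 2^{1 − 3} = 286 · 1/4 = 143/2.
Numerically: E[X] ≈ 71.5000.

E[X] = C(13,3)·2^(1−C(3,2)) = 143/2 ≈ 71.5000.


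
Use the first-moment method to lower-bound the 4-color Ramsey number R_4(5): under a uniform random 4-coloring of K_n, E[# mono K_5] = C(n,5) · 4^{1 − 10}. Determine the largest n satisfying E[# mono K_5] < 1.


We need C(n, 5) · 4^{1 − 10} < 1, i.e. C(n, 5) < 4^{10 − 1} = 262144.
Check values of n near the boundary:
  n = 31: C(31, 5) = 169911; 169911 < 262144? YES
  n = 32: C(32, 5) = 201376; 201376 < 262144? YES
  n = 33: C(33, 5) = 237336; 237336 < 262144? YES
  n = 34: C(34, 5) = 278256; 278256 < 262144? NO
  n = 35: C(35, 5) = 324632; 324632 < 262144? NO
  n = 36: C(36, 5) = 376992; 376992 < 262144? NO
The largest n with C(n, 5) < 262144 is n = 33 (where E[X] = 29667/32768 ≈ 0.9054). Hence R_4(5) > 33, i.e. R_4(5) ≥ 34.

Largest n = 33; hence R_4(5) > 33.


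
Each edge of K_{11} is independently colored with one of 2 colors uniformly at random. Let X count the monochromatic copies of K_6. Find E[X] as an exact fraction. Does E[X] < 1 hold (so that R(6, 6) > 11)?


E[X] = C(11, 6) · 2^{1 − 15} = 462 · 2^{−14} = 462/16384.
As a reduced fraction: E[X] = 231/8192 ≈ 0.0281982.
Is E[X] < 1? YES.
Since E[X] < 1, there exists a 2-coloring of K_{11} with no monochromatic K_6; hence R(6, 6) > 11.

E[X] = 231/8192 ≈ 0.0281982; E[X] < 1, so R(6, 6) > 11.


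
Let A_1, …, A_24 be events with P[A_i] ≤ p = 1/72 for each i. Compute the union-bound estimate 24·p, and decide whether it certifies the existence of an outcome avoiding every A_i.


Union bound: P[∪_{i=1}^{24} A_i] ≤ Σ_i P[A_i] ≤ 24·p = 24·(1/72) = 1/3.
Numerically: 1/3 ≈ 0.333333.
Is 1/3 < 1? YES.
Since P[∪ A_i] ≤ 1/3 < 1, the complement has P[∩ A_i^c] ≥ 1 − 1/3 = 2/3 > 0, so some outcome avoids every A_i.

24·p = 1/3 ≈ 0.333333; existence CERTIFIED by the union bound.


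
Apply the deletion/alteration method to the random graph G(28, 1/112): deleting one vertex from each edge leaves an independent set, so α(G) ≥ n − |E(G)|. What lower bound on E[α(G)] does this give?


E[|E(G)|] = C(28, 2)·p = 378 · (1/112) = 27/8.
E[α(G)] ≥ n − E[|E(G)|] = 28 − 27/8 = 197/8.
Numerically: ≈ 24.62500.
(This is only a lower bound; the true E[α(G)] may be larger.)

E[α(G)] ≥ 197/8 ≈ 24.62500.


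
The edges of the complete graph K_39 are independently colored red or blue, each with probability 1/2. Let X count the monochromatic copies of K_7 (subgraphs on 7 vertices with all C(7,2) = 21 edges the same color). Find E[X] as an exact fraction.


Let X = Σ_S X_S over the C(39, 7) = 15380937 subsets S of size 7, where X_S = 1 if the K_7 on S is monochromatic.
For a fixed S, the K_7 on S has C(7, 2) = 21 edges. P[all 21 edges red] = (1/2)^21, and likewise for blue, so P[monochromatic] = 2·(1/2)^21 = 2^{1 − 21} = 1/1048576.
By linearity: E[X] = C(39, 7) · 2^{1 − 21} = 15380937 · 1/1048576 = 15380937/1048576.
Numerically: E[X] ≈ 14.66840.

E[X] = C(39,7)·2^(1−C(7,2)) = 15380937/1048576 ≈ 14.66840.


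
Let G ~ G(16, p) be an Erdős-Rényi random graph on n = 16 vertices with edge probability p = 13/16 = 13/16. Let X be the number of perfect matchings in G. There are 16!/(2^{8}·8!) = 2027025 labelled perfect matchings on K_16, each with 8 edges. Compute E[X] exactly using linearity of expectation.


K_16 has 16!/(2^{8}·8!) = 2027025 labelled perfect matchings.
For each such perfect matching H, let X_H = 1 if all 8 edges of H are present in G. Then P[X_H = 1] = p^{8} = (13/16)^{8} = 815730721/4294967296.
Summing the indicators: E[X] = Σ_H E[X_H] = 2027025 · p^{8} = 2027025 · 815730721/4294967296 = 1653506564735025/4294967296.
Numerically: E[X] ≈ 384987.

E[X] = 2027025 · (13/16)^{8} = 1653506564735025/4294967296 ≈ 384987.
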